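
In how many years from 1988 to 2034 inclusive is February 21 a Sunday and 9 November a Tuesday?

5

Check each year's weekday for February 21 and 9 November:
  1988: Sun/Wed  1989: Tue/Thu  1990: Wed/Fri  1991: Thu/Sat  1992: Fri/Mon  1993: Sun/Tue ✓  1994: Mon/Wed  1995: Tue/Thu  1996: Wed/Sat  1997: Fri/Sun  1998: Sat/Mon  1999: Sun/Tue ✓  2000: Mon/Thu  2001: Wed/Fri  …(19 more)…  2021: Sun/Tue ✓  2022: Mon/Wed  2023: Tue/Thu  2024: Wed/Sat  2025: Fri/Sun  2026: Sat/Mon  2027: Sun/Tue ✓  2028: Mon/Thu  2029: Wed/Fri  2030: Thu/Sat  2031: Fri/Sun  2032: Sat/Tue  2033: Mon/Wed  2034: Tue/Thu
Both conditions hold in: 1993, 1999, 2010, 2021, 2027 — 5.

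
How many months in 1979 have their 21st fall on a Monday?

1

Check the 21st of each month of 1979: Jan 21: Sun, Feb 21: Wed, Mar 21: Wed, Apr 21: Sat, May 21: Mon, Jun 21: Thu, Jul 21: Sat, Aug 21: Tue, Sep 21: Fri, Oct 21: Sun, Nov 21: Wed, Dec 21: Fri.
Monday occurs in May — 1 month.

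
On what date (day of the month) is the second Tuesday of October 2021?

October 1, 2021 is a Friday, so the first Tuesday is the 5th.
The second Tuesday is 5 + 7 = 12.

12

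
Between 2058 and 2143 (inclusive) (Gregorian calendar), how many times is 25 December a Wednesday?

12

Track 25 December's weekday year by year (advancing +1, or +2 across a Feb 29):
  2058: Wed ✓  2059: Thu (+1)  2060: Sat (+2)  2061: Sun (+1)  2062: Mon (+1)
  2063: Tue (+1)  2064: Thu (+2)  2065: Fri (+1)  2066: Sat (+1)  2067: Sun (+1)
  2068: Tue (+2)  2069: Wed (+1) ✓  2070: Thu (+1)  2071: Fri (+1)  … (58 more years) …
  2130: Mon (+1)  2131: Tue (+1)  2132: Thu (+2)  2133: Fri (+1)  2134: Sat (+1)
  2135: Sun (+1)  2136: Tue (+2)  2137: Wed (+1) ✓  2138: Thu (+1)  2139: Fri (+1)
  2140: Sun (+2)  2141: Mon (+1)  2142: Tue (+1)  2143: Wed (+1) ✓
Wednesday years: 2058, 2069, 2075, 2080, 2086, 2097, 2109, 2115, 2120, 2126, 2137, 2143 — 12 in total.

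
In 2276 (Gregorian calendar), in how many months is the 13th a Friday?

1

Check the 13th of each month of 2276: Jan 13: Thu, Feb 13: Sun, Mar 13: Mon, Apr 13: Thu, May 13: Sat, Jun 13: Tue, Jul 13: Thu, Aug 13: Sun, Sep 13: Wed, Oct 13: Fri, Nov 13: Mon, Dec 13: Wed.
Friday occurs in October — 1 month.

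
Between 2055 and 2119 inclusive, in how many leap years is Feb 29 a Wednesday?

Leap years in 2055–2119: 15 of them.
Feb 29 weekday advances by 5 (mod 7) from one leap year to the next four years later (or differs when a century non-leap intervenes).
Leap-day weekdays: 2056:Tue 2060:Sun 2064:Fri 2068:Wed✓ 2072:Mon 2076:Sat 2080:Thu 2084:Tue 2088:Sun 2092:Fri 2096:Wed✓ 2104:Fri 2108:Wed✓ 2112:Mon 2116:Sat
Wednesday: 2068, 2096, 2108 → 3.

3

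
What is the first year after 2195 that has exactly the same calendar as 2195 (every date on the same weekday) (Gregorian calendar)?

Two years share a calendar iff Jan 1 falls on the same weekday and both are leap or both are common. 2195: Jan 1 is Thursday, common year.
2196: Jan 1 Friday, leap
2197: Jan 1 Sunday, common
2198: Jan 1 Monday, common
2199: Jan 1 Tuesday, common
2200: Jan 1 Wednesday, common
2201: Jan 1 Thursday, common
2201 matches on both conditions.

2201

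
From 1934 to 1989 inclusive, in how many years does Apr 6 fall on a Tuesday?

8

Track Apr 6's weekday year by year (advancing +1, or +2 across a Feb 29):
  1934: Fri  1935: Sat (+1)  1936: Mon (+2)  1937: Tue (+1) ✓  1938: Wed (+1)
  1939: Thu (+1)  1940: Sat (+2)  1941: Sun (+1)  1942: Mon (+1)  1943: Tue (+1) ✓
  1944: Thu (+2)  1945: Fri (+1)  1946: Sat (+1)  1947: Sun (+1)  … (28 more years) …
  1976: Tue (+2) ✓  1977: Wed (+1)  1978: Thu (+1)  1979: Fri (+1)  1980: Sun (+2)
  1981: Mon (+1)  1982: Tue (+1) ✓  1983: Wed (+1)  1984: Fri (+2)  1985: Sat (+1)
  1986: Sun (+1)  1987: Mon (+1)  1988: Wed (+2)  1989: Thu (+1)
Tuesday years: 1937, 1943, 1948, 1954, 1965, 1971, 1976, 1982 — 8 in total.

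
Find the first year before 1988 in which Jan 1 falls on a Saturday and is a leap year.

Jan 1 advances by 2 weekdays after a leap year and by 1 after a common year.
1988: Jan 1 is Friday (leap).
1987: Thursday
1986: Wednesday
1985: Tuesday
1984: Sunday (leap)
1983: Saturday
1982: Friday
1981: Thursday
1980: Tuesday (leap)
1979: Monday
1978: Sunday
1977: Saturday
1976: Thursday (leap)
1975: Wednesday
1974: Tuesday
1973: Monday
1972: Saturday (leap)
1972 begins on a Saturday and is a leap year.

1972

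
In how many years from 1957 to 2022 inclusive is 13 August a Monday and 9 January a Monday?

Check each year's weekday for 13 August and 9 January:
  1957: Tue/Wed  1958: Wed/Thu  1959: Thu/Fri  1960: Sat/Sat  1961: Sun/Mon  1962: Mon/Tue  1963: Tue/Wed  1964: Thu/Thu  1965: Fri/Sat  1966: Sat/Sun  1967: Sun/Mon  1968: Tue/Tue  1969: Wed/Thu  1970: Thu/Fri  …(38 more)…  2009: Thu/Fri  2010: Fri/Sat  2011: Sat/Sun  2012: Mon/Mon ✓  2013: Tue/Wed  2014: Wed/Thu  2015: Thu/Fri  2016: Sat/Sat  2017: Sun/Mon  2018: Mon/Tue  2019: Tue/Wed  2020: Thu/Thu  2021: Fri/Sat  2022: Sat/Sun
Both conditions hold in: 1984, 2012 — 2.

2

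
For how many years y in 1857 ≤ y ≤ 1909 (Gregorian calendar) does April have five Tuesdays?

14

April has 30 days; it has five Tuesdays when Tuesday falls among the first (month-length − 28) days — i.e. when April 1 is one of Tuesday/Monday.
April 1 by year: 1857:Wed 1858:Thu 1859:Fri 1860:Sun 1861:Mon✓ 1862:Tue✓ 1863:Wed 1864:Fri 1865:Sat 1866:Sun 1867:Mon✓ 1868:Wed 1869:Thu 1870:Fri 1871:Sat …(23 more)… 1895:Mon✓ 1896:Wed 1897:Thu 1898:Fri 1899:Sat 1900:Sun 1901:Mon✓ 1902:Tue✓ 1903:Wed 1904:Fri 1905:Sat 1906:Sun 1907:Mon✓ 1908:Wed 1909:Thu
Years with five Tuesdays: 1861, 1862, 1867, 1872, 1873, 1878, 1879, 1884, 1889, 1890, 1895, 1901, 1902, 1907 → 14.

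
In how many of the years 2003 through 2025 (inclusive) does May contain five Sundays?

10

May has 31 days; it has five Sundays when Sunday falls among the first (month-length − 28) days — i.e. when May 1 is one of Sunday/Saturday/Friday.
May 1 by year: 2003:Thu 2004:Sat✓ 2005:Sun✓ 2006:Mon 2007:Tue 2008:Thu 2009:Fri✓ 2010:Sat✓ 2011:Sun✓ 2012:Tue 2013:Wed 2014:Thu 2015:Fri✓ 2016:Sun✓ 2017:Mon 2018:Tue 2019:Wed 2020:Fri✓ 2021:Sat✓ 2022:Sun✓ 2023:Mon 2024:Wed 2025:Thu
Years with five Sundays: 2004, 2005, 2009, 2010, 2011, 2015, 2016, 2020, 2021, 2022 → 10.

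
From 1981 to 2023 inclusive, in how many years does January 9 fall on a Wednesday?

6

Track January 9's weekday year by year (advancing +1, or +2 across a Feb 29):
  1981: Fri  1982: Sat (+1)  1983: Sun (+1)  1984: Mon (+1)  1985: Wed (+2) ✓
  1986: Thu (+1)  1987: Fri (+1)  1988: Sat (+1)  1989: Mon (+2)  1990: Tue (+1)
  1991: Wed (+1) ✓  1992: Thu (+1)  1993: Sat (+2)  1994: Sun (+1)  … (15 more years) …
  2010: Sat (+1)  2011: Sun (+1)  2012: Mon (+1)  2013: Wed (+2) ✓  2014: Thu (+1)
  2015: Fri (+1)  2016: Sat (+1)  2017: Mon (+2)  2018: Tue (+1)  2019: Wed (+1) ✓
  2020: Thu (+1)  2021: Sat (+2)  2022: Sun (+1)  2023: Mon (+1)
Wednesday years: 1985, 1991, 2002, 2008, 2013, 2019 — 6 in total.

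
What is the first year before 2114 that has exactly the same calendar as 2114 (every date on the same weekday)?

Two years share a calendar iff Jan 1 falls on the same weekday and both are leap or both are common. 2114: Jan 1 is Monday, common year.
2113: Jan 1 Sunday, common
2112: Jan 1 Friday, leap
2111: Jan 1 Thursday, common
2110: Jan 1 Wednesday, common
2109: Jan 1 Tuesday, common
2108: Jan 1 Sunday, leap
2107: Jan 1 Saturday, common
2106: Jan 1 Friday, common
2105: Jan 1 Thursday, common
2104: Jan 1 Tuesday, leap
2103: Jan 1 Monday, common
2103 matches on both conditions.

2103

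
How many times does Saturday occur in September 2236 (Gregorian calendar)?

4

September 2236 has 30 days and begins on Thursday.
The first Saturday is September 3.
Saturdays fall on 3, 10, 17, 24 — that's 4.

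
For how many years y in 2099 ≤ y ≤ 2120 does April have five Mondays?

April has 30 days; it has five Mondays when Monday falls among the first (month-length − 28) days — i.e. when April 1 is one of Monday/Sunday.
April 1 by year: 2099:Wed 2100:Thu 2101:Fri 2102:Sat 2103:Sun✓ 2104:Tue 2105:Wed 2106:Thu 2107:Fri 2108:Sun✓ 2109:Mon✓ 2110:Tue 2111:Wed 2112:Fri 2113:Sat 2114:Sun✓ 2115:Mon✓ 2116:Wed 2117:Thu 2118:Fri 2119:Sat 2120:Mon✓
Years with five Mondays: 2103, 2108, 2109, 2114, 2115, 2120 → 6.

6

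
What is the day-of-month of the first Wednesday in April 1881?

April 1, 1881 is a Friday, so the first Wednesday is the 6th.
The first Wednesday is 6 + 0 = 6.

6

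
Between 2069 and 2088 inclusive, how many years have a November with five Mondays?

November has 30 days; it has five Mondays when Monday falls among the first (month-length − 28) days — i.e. when November 1 is one of Monday/Sunday.
November 1 by year: 2069:Fri 2070:Sat 2071:Sun✓ 2072:Tue 2073:Wed 2074:Thu 2075:Fri 2076:Sun✓ 2077:Mon✓ 2078:Tue 2079:Wed 2080:Fri 2081:Sat 2082:Sun✓ 2083:Mon✓ 2084:Wed 2085:Thu 2086:Fri 2087:Sat 2088:Mon✓
Years with five Mondays: 2071, 2076, 2077, 2082, 2083, 2088 → 6.

6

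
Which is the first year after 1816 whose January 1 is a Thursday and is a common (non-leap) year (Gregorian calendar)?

Jan 1 advances by 2 weekdays after a leap year and by 1 after a common year.
1816: Jan 1 is Monday (leap).
1817: Wednesday
1818: Thursday
1818 begins on a Thursday and is a common year.

1818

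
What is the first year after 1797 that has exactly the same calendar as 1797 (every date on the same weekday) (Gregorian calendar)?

1809

Two years share a calendar iff Jan 1 falls on the same weekday and both are leap or both are common. 1797: Jan 1 is Sunday, common year.
1798: Jan 1 Monday, common
1799: Jan 1 Tuesday, common
1800: Jan 1 Wednesday, common
1801: Jan 1 Thursday, common
1802: Jan 1 Friday, common
1803: Jan 1 Saturday, common
1804: Jan 1 Sunday, leap
1805: Jan 1 Tuesday, common
1806: Jan 1 Wednesday, common
1807: Jan 1 Thursday, common
1808: Jan 1 Friday, leap
1809: Jan 1 Sunday, common
1809 matches on both conditions.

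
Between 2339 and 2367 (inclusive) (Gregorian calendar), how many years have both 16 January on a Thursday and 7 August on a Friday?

Check each year's weekday for 16 January and 7 August:
  2339: Mon/Mon  2340: Tue/Wed  2341: Thu/Thu  2342: Fri/Fri  2343: Sat/Sat  2344: Sun/Mon  2345: Tue/Tue  2346: Wed/Wed  2347: Thu/Thu  2348: Fri/Sat  2349: Sun/Sun  2350: Mon/Mon  2351: Tue/Tue  2352: Wed/Thu  2353: Fri/Fri  2354: Sat/Sat  2355: Sun/Sun  2356: Mon/Tue  2357: Wed/Wed  2358: Thu/Thu  2359: Fri/Fri  2360: Sat/Sun  2361: Mon/Mon  2362: Tue/Tue  2363: Wed/Wed  2364: Thu/Fri ✓  2365: Sat/Sat  2366: Sun/Sun  2367: Mon/Mon
Both conditions hold in: 2364 — 1.

1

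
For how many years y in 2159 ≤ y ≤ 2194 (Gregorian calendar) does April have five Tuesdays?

11

April has 30 days; it has five Tuesdays when Tuesday falls among the first (month-length − 28) days — i.e. when April 1 is one of Tuesday/Monday.
April 1 by year: 2159:Sun 2160:Tue✓ 2161:Wed 2162:Thu 2163:Fri 2164:Sun 2165:Mon✓ 2166:Tue✓ 2167:Wed 2168:Fri 2169:Sat 2170:Sun 2171:Mon✓ 2172:Wed 2173:Thu …(6 more)… 2180:Sat 2181:Sun 2182:Mon✓ 2183:Tue✓ 2184:Thu 2185:Fri 2186:Sat 2187:Sun 2188:Tue✓ 2189:Wed 2190:Thu 2191:Fri 2192:Sun 2193:Mon✓ 2194:Tue✓
Years with five Tuesdays: 2160, 2165, 2166, 2171, 2176, 2177, 2182, 2183, 2188, 2193, 2194 → 11.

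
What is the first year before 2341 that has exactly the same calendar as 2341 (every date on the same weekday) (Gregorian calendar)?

2330

Two years share a calendar iff Jan 1 falls on the same weekday and both are leap or both are common. 2341: Jan 1 is Wednesday, common year.
2340: Jan 1 Monday, leap
2339: Jan 1 Sunday, common
2338: Jan 1 Saturday, common
2337: Jan 1 Friday, common
2336: Jan 1 Wednesday, leap
2335: Jan 1 Tuesday, common
2334: Jan 1 Monday, common
2333: Jan 1 Sunday, common
2332: Jan 1 Friday, leap
2331: Jan 1 Thursday, common
2330: Jan 1 Wednesday, common
2330 matches on both conditions.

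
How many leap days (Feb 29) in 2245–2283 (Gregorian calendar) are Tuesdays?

2

Leap years in 2245–2283: 9 of them.
Feb 29 weekday advances by 5 (mod 7) from one leap year to the next four years later (or differs when a century non-leap intervenes).
Leap-day weekdays: 2248:Tue✓ 2252:Sun 2256:Fri 2260:Wed 2264:Mon 2268:Sat 2272:Thu 2276:Tue✓ 2280:Sun
Tuesday: 2248, 2276 → 2.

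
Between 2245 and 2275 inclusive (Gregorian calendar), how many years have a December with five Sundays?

December has 31 days; it has five Sundays when Sunday falls among the first (month-length − 28) days — i.e. when December 1 is one of Sunday/Saturday/Friday.
December 1 by year: 2245:Mon 2246:Tue 2247:Wed 2248:Fri✓ 2249:Sat✓ 2250:Sun✓ 2251:Mon 2252:Wed 2253:Thu 2254:Fri✓ 2255:Sat✓ 2256:Mon 2257:Tue 2258:Wed 2259:Thu 2260:Sat✓ 2261:Sun✓ 2262:Mon 2263:Tue 2264:Thu 2265:Fri✓ 2266:Sat✓ 2267:Sun✓ 2268:Tue 2269:Wed 2270:Thu 2271:Fri✓ 2272:Sun✓ 2273:Mon 2274:Tue 2275:Wed
Years with five Sundays: 2248, 2249, 2250, 2254, 2255, 2260, 2261, 2265, 2266, 2267, 2271, 2272 → 12.

12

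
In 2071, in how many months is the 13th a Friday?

Check the 13th of each month of 2071: Jan 13: Tue, Feb 13: Fri, Mar 13: Fri, Apr 13: Mon, May 13: Wed, Jun 13: Sat, Jul 13: Mon, Aug 13: Thu, Sep 13: Sun, Oct 13: Tue, Nov 13: Fri, Dec 13: Sun.
Friday occurs in February, March, November — 3 months.

3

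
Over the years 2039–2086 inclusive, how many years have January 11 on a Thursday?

7

Track January 11's weekday year by year (advancing +1, or +2 across a Feb 29):
  2039: Tue  2040: Wed (+1)  2041: Fri (+2)  2042: Sat (+1)  2043: Sun (+1)
  2044: Mon (+1)  2045: Wed (+2)  2046: Thu (+1) ✓  2047: Fri (+1)  2048: Sat (+1)
  2049: Mon (+2)  2050: Tue (+1)  2051: Wed (+1)  2052: Thu (+1) ✓  … (20 more years) …
  2073: Wed (+2)  2074: Thu (+1) ✓  2075: Fri (+1)  2076: Sat (+1)  2077: Mon (+2)
  2078: Tue (+1)  2079: Wed (+1)  2080: Thu (+1) ✓  2081: Sat (+2)  2082: Sun (+1)
  2083: Mon (+1)  2084: Tue (+1)  2085: Thu (+2) ✓  2086: Fri (+1)
Thursday years: 2046, 2052, 2057, 2063, 2074, 2080, 2085 — 7 in total.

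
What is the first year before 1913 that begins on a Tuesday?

Jan 1 advances by 2 weekdays after a leap year and by 1 after a common year.
1913: Jan 1 is Wednesday.
1912: Monday (leap)
1911: Sunday
1910: Saturday
1909: Friday
1908: Wednesday (leap)
1907: Tuesday
1907 begins on a Tuesday

1907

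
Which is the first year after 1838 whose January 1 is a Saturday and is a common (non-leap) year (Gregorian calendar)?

Jan 1 advances by 2 weekdays after a leap year and by 1 after a common year.
1838: Jan 1 is Monday.
1839: Tuesday
1840: Wednesday (leap)
1841: Friday
1842: Saturday
1842 begins on a Saturday and is a common year.

1842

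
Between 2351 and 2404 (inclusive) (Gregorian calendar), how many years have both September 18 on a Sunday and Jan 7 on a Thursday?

2

Check each year's weekday for September 18 and Jan 7:
  2351: Tue/Sun  2352: Thu/Mon  2353: Fri/Wed  2354: Sat/Thu  2355: Sun/Fri  2356: Tue/Sat  2357: Wed/Mon  2358: Thu/Tue  2359: Fri/Wed  2360: Sun/Thu ✓  2361: Mon/Sat  2362: Tue/Sun  2363: Wed/Mon  2364: Fri/Tue  …(26 more)…  2391: Wed/Mon  2392: Fri/Tue  2393: Sat/Thu  2394: Sun/Fri  2395: Mon/Sat  2396: Wed/Sun  2397: Thu/Tue  2398: Fri/Wed  2399: Sat/Thu  2400: Mon/Fri  2401: Tue/Sun  2402: Wed/Mon  2403: Thu/Tue  2404: Sat/Wed
Both conditions hold in: 2360, 2388 — 2.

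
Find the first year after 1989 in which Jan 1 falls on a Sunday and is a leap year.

Jan 1 advances by 2 weekdays after a leap year and by 1 after a common year.
1989: Jan 1 is Sunday.
1990: Monday
1991: Tuesday
1992: Wednesday (leap)
1993: Friday
1994: Saturday
1995: Sunday
1996: Monday (leap)
1997: Wednesday
1998: Thursday
1999: Friday
2000: Saturday (leap)
2001: Monday
2002: Tuesday
2003: Wednesday
2004: Thursday (leap)
2005: Saturday
2006: Sunday
2007: Monday
2008: Tuesday (leap)
2009: Thursday
2010: Friday
2011: Saturday
2012: Sunday (leap)
2012 begins on a Sunday and is a leap year.

2012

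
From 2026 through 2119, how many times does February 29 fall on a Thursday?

Leap years in 2026–2119: 22 of them.
Feb 29 weekday advances by 5 (mod 7) from one leap year to the next four years later (or differs when a century non-leap intervenes).
Leap-day weekdays: 2028:Tue 2032:Sun 2036:Fri 2040:Wed 2044:Mon 2048:Sat 2052:Thu✓ 2056:Tue 2060:Sun 2064:Fri 2068:Wed 2072:Mon 2076:Sat 2080:Thu✓ 2084:Tue 2088:Sun 2092:Fri 2096:Wed 2104:Fri 2108:Wed 2112:Mon 2116:Sat
Thursday: 2052, 2080 → 2.

2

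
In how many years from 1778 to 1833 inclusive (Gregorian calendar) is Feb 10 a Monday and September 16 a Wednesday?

1

Check each year's weekday for Feb 10 and September 16:
  1778: Tue/Wed  1779: Wed/Thu  1780: Thu/Sat  1781: Sat/Sun  1782: Sun/Mon  1783: Mon/Tue  1784: Tue/Thu  1785: Thu/Fri  1786: Fri/Sat  1787: Sat/Sun  1788: Sun/Tue  1789: Tue/Wed  1790: Wed/Thu  1791: Thu/Fri  …(28 more)…  1820: Thu/Sat  1821: Sat/Sun  1822: Sun/Mon  1823: Mon/Tue  1824: Tue/Thu  1825: Thu/Fri  1826: Fri/Sat  1827: Sat/Sun  1828: Sun/Tue  1829: Tue/Wed  1830: Wed/Thu  1831: Thu/Fri  1832: Fri/Sun  1833: Sun/Mon
Both conditions hold in: 1812 — 1.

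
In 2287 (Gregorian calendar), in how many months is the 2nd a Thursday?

Check the 2nd of each month of 2287: Jan 2: Sun, Feb 2: Wed, Mar 2: Wed, Apr 2: Sat, May 2: Mon, Jun 2: Thu, Jul 2: Sat, Aug 2: Tue, Sep 2: Fri, Oct 2: Sun, Nov 2: Wed, Dec 2: Fri.
Thursday occurs in June — 1 month.

1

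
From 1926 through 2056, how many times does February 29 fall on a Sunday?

Leap years in 1926–2056: 33 of them.
Feb 29 weekday advances by 5 (mod 7) from one leap year to the next four years later (or differs when a century non-leap intervenes).
Leap-day weekdays: 1928:Wed 1932:Mon 1936:Sat 1940:Thu 1944:Tue 1948:Sun✓ 1952:Fri 1956:Wed 1960:Mon 1964:Sat 1968:Thu 1972:Tue 1976:Sun✓ …(7 more)… 2008:Fri 2012:Wed 2016:Mon 2020:Sat 2024:Thu 2028:Tue 2032:Sun✓ 2036:Fri 2040:Wed 2044:Mon 2048:Sat 2052:Thu 2056:Tue
Sunday: 1948, 1976, 2004, 2032 → 4.

4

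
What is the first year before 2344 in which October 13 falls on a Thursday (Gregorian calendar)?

From one year to the next, a fixed date's weekday advances by 1, or by 2 when a Feb 29 lies between the two dates.
2344: October 13 is Friday.
2343: Wednesday (−2)
2342: Tuesday (−1)
2341: Monday (−1)
2340: Sunday (−1)
2339: Friday (−2)
2338: Thursday (−1)
October 13 falls on a Thursday in 2338.

2338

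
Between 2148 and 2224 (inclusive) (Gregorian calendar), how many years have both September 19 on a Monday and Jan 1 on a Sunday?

0

Check each year's weekday for September 19 and Jan 1:
  2148: Thu/Mon  2149: Fri/Wed  2150: Sat/Thu  2151: Sun/Fri  2152: Tue/Sat  2153: Wed/Mon  2154: Thu/Tue  2155: Fri/Wed  2156: Sun/Thu  2157: Mon/Sat  2158: Tue/Sun  2159: Wed/Mon  2160: Fri/Tue  2161: Sat/Thu  …(49 more)…  2211: Thu/Tue  2212: Sat/Wed  2213: Sun/Fri  2214: Mon/Sat  2215: Tue/Sun  2216: Thu/Mon  2217: Fri/Wed  2218: Sat/Thu  2219: Sun/Fri  2220: Tue/Sat  2221: Wed/Mon  2222: Thu/Tue  2223: Fri/Wed  2224: Sun/Thu
Both conditions hold in: no year — 0.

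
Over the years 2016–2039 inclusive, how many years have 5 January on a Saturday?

3

Track 5 January's weekday year by year (advancing +1, or +2 across a Feb 29):
  2016: Tue  2017: Thu (+2)  2018: Fri (+1)  2019: Sat (+1) ✓  2020: Sun (+1)
  2021: Tue (+2)  2022: Wed (+1)  2023: Thu (+1)  2024: Fri (+1)  2025: Sun (+2)
  2026: Mon (+1)  2027: Tue (+1)  2028: Wed (+1)  2029: Fri (+2)  2030: Sat (+1) ✓
  2031: Sun (+1)  2032: Mon (+1)  2033: Wed (+2)  2034: Thu (+1)  2035: Fri (+1)
  2036: Sat (+1) ✓  2037: Mon (+2)  2038: Tue (+1)  2039: Wed (+1)
Saturday years: 2019, 2030, 2036 — 3 in total.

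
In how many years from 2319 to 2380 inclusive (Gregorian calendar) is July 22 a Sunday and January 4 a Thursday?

7

Check each year's weekday for July 22 and January 4:
  2319: Tue/Sat  2320: Thu/Sun  2321: Fri/Tue  2322: Sat/Wed  2323: Sun/Thu ✓  2324: Tue/Fri  2325: Wed/Sun  2326: Thu/Mon  2327: Fri/Tue  2328: Sun/Wed  2329: Mon/Fri  2330: Tue/Sat  2331: Wed/Sun  2332: Fri/Mon  …(34 more)…  2367: Sat/Wed  2368: Mon/Thu  2369: Tue/Sat  2370: Wed/Sun  2371: Thu/Mon  2372: Sat/Tue  2373: Sun/Thu ✓  2374: Mon/Fri  2375: Tue/Sat  2376: Thu/Sun  2377: Fri/Tue  2378: Sat/Wed  2379: Sun/Thu ✓  2380: Tue/Fri
Both conditions hold in: 2323, 2334, 2345, 2351, 2362, 2373, 2379 — 7.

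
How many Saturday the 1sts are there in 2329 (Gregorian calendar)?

Check the 1st of each month of 2329: Jan 1: Tue, Feb 1: Fri, Mar 1: Fri, Apr 1: Mon, May 1: Wed, Jun 1: Sat, Jul 1: Mon, Aug 1: Thu, Sep 1: Sun, Oct 1: Tue, Nov 1: Fri, Dec 1: Sun.
Saturday occurs in June — 1 month.

1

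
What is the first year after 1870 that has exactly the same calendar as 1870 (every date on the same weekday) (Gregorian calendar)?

1881

Two years share a calendar iff Jan 1 falls on the same weekday and both are leap or both are common. 1870: Jan 1 is Saturday, common year.
1871: Jan 1 Sunday, common
1872: Jan 1 Monday, leap
1873: Jan 1 Wednesday, common
1874: Jan 1 Thursday, common
1875: Jan 1 Friday, common
1876: Jan 1 Saturday, leap
1877: Jan 1 Monday, common
1878: Jan 1 Tuesday, common
1879: Jan 1 Wednesday, common
1880: Jan 1 Thursday, leap
1881: Jan 1 Saturday, common
1881 matches on both conditions.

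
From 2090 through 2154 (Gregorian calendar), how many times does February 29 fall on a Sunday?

1

Leap years in 2090–2154: 15 of them.
Feb 29 weekday advances by 5 (mod 7) from one leap year to the next four years later (or differs when a century non-leap intervenes).
Leap-day weekdays: 2092:Fri 2096:Wed 2104:Fri 2108:Wed 2112:Mon 2116:Sat 2120:Thu 2124:Tue 2128:Sun✓ 2132:Fri 2136:Wed 2140:Mon 2144:Sat 2148:Thu 2152:Tue
Sunday: 2128 → 1.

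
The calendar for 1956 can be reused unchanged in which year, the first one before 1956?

1928

Two years share a calendar iff Jan 1 falls on the same weekday and both are leap or both are common. 1956: Jan 1 is Sunday, leap year.
1955: Jan 1 Saturday, common
1954: Jan 1 Friday, common
1953: Jan 1 Thursday, common
1952: Jan 1 Tuesday, leap
1951: Jan 1 Monday, common
1950: Jan 1 Sunday, common
1949: Jan 1 Saturday, common
1948: Jan 1 Thursday, leap
1947: Jan 1 Wednesday, common
1946: Jan 1 Tuesday, common
1945: Jan 1 Monday, common
1944: Jan 1 Saturday, leap
1943: Jan 1 Friday, common
1942: Jan 1 Thursday, common
1941: Jan 1 Wednesday, common
1940: Jan 1 Monday, leap
1939: Jan 1 Sunday, common
1938: Jan 1 Saturday, common
1937: Jan 1 Friday, common
1936: Jan 1 Wednesday, leap
1935: Jan 1 Tuesday, common
1934: Jan 1 Monday, common
1933: Jan 1 Sunday, common
1932: Jan 1 Friday, leap
1931: Jan 1 Thursday, common
1930: Jan 1 Wednesday, common
1929: Jan 1 Tuesday, common
1928: Jan 1 Sunday, leap
1928 matches on both conditions.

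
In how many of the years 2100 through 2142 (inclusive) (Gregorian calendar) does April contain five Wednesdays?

12

April has 30 days; it has five Wednesdays when Wednesday falls among the first (month-length − 28) days — i.e. when April 1 is one of Wednesday/Tuesday.
April 1 by year: 2100:Thu 2101:Fri 2102:Sat 2103:Sun 2104:Tue✓ 2105:Wed✓ 2106:Thu 2107:Fri 2108:Sun 2109:Mon 2110:Tue✓ 2111:Wed✓ 2112:Fri 2113:Sat 2114:Sun …(13 more)… 2128:Thu 2129:Fri 2130:Sat 2131:Sun 2132:Tue✓ 2133:Wed✓ 2134:Thu 2135:Fri 2136:Sun 2137:Mon 2138:Tue✓ 2139:Wed✓ 2140:Fri 2141:Sat 2142:Sun
Years with five Wednesdays: 2104, 2105, 2110, 2111, 2116, 2121, 2122, 2127, 2132, 2133, 2138, 2139 → 12.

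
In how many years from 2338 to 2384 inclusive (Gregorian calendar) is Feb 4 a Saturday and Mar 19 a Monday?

2

Check each year's weekday for Feb 4 and Mar 19:
  2338: Fri/Sat  2339: Sat/Sun  2340: Sun/Tue  2341: Tue/Wed  2342: Wed/Thu  2343: Thu/Fri  2344: Fri/Sun  2345: Sun/Mon  2346: Mon/Tue  2347: Tue/Wed  2348: Wed/Fri  2349: Fri/Sat  2350: Sat/Sun  2351: Sun/Mon  …(19 more)…  2371: Thu/Fri  2372: Fri/Sun  2373: Sun/Mon  2374: Mon/Tue  2375: Tue/Wed  2376: Wed/Fri  2377: Fri/Sat  2378: Sat/Sun  2379: Sun/Mon  2380: Mon/Wed  2381: Wed/Thu  2382: Thu/Fri  2383: Fri/Sat  2384: Sat/Mon ✓
Both conditions hold in: 2356, 2384 — 2.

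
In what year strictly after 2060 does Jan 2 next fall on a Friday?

From one year to the next, a fixed date's weekday advances by 1, or by 2 when a Feb 29 lies between the two dates.
2060: January 2 is Friday.
2061: Sunday (+2)
2062: Monday (+1)
2063: Tuesday (+1)
2064: Wednesday (+1)
2065: Friday (+2)
Jan 2 falls on a Friday in 2065.

2065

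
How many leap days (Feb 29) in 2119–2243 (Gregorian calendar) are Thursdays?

Leap years in 2119–2243: 30 of them.
Feb 29 weekday advances by 5 (mod 7) from one leap year to the next four years later (or differs when a century non-leap intervenes).
Leap-day weekdays: 2120:Thu✓ 2124:Tue 2128:Sun 2132:Fri 2136:Wed 2140:Mon 2144:Sat 2148:Thu✓ 2152:Tue 2156:Sun 2160:Fri 2164:Wed 2168:Mon …(4 more)… 2188:Fri 2192:Wed 2196:Mon 2204:Wed 2208:Mon 2212:Sat 2216:Thu✓ 2220:Tue 2224:Sun 2228:Fri 2232:Wed 2236:Mon 2240:Sat
Thursday: 2120, 2148, 2176, 2216 → 4.

4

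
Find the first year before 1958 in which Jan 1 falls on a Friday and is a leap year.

1932

Jan 1 advances by 2 weekdays after a leap year and by 1 after a common year.
1958: Jan 1 is Wednesday.
1957: Tuesday
1956: Sunday (leap)
1955: Saturday
1954: Friday
1953: Thursday
1952: Tuesday (leap)
1951: Monday
1950: Sunday
1949: Saturday
1948: Thursday (leap)
1947: Wednesday
1946: Tuesday
1945: Monday
1944: Saturday (leap)
1943: Friday
1942: Thursday
1941: Wednesday
1940: Monday (leap)
1939: Sunday
1938: Saturday
1937: Friday
1936: Wednesday (leap)
1935: Tuesday
1934: Monday
1933: Sunday
1932: Friday (leap)
1932 begins on a Friday and is a leap year.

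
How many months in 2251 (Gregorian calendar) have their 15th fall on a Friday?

Check the 15th of each month of 2251: Jan 15: Wed, Feb 15: Sat, Mar 15: Sat, Apr 15: Tue, May 15: Thu, Jun 15: Sun, Jul 15: Tue, Aug 15: Fri, Sep 15: Mon, Oct 15: Wed, Nov 15: Sat, Dec 15: Mon.
Friday occurs in August — 1 month.

1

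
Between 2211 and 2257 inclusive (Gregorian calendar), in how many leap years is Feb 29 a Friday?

2

Leap years in 2211–2257: 12 of them.
Feb 29 weekday advances by 5 (mod 7) from one leap year to the next four years later (or differs when a century non-leap intervenes).
Leap-day weekdays: 2212:Sat 2216:Thu 2220:Tue 2224:Sun 2228:Fri✓ 2232:Wed 2236:Mon 2240:Sat 2244:Thu 2248:Tue 2252:Sun 2256:Fri✓
Friday: 2228, 2256 → 2.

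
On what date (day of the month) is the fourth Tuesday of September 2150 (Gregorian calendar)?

22

September 1, 2150 is a Tuesday, so the first Tuesday is the 1st.
The fourth Tuesday is 1 + 21 = 22.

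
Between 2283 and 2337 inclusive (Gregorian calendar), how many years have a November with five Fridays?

17

November has 30 days; it has five Fridays when Friday falls among the first (month-length − 28) days — i.e. when November 1 is one of Friday/Thursday.
November 1 by year: 2283:Thu✓ 2284:Sat 2285:Sun 2286:Mon 2287:Tue 2288:Thu✓ 2289:Fri✓ 2290:Sat 2291:Sun 2292:Tue 2293:Wed 2294:Thu✓ 2295:Fri✓ 2296:Sun 2297:Mon …(25 more)… 2323:Thu✓ 2324:Sat 2325:Sun 2326:Mon 2327:Tue 2328:Thu✓ 2329:Fri✓ 2330:Sat 2331:Sun 2332:Tue 2333:Wed 2334:Thu✓ 2335:Fri✓ 2336:Sun 2337:Mon
Years with five Fridays: 2283, 2288, 2289, 2294, 2295, 2300, 2301, 2306, 2307, 2312, 2317, 2318, 2323, 2328, 2329, 2334, 2335 → 17.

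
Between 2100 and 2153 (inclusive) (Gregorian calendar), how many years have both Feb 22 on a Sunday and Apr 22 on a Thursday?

Check each year's weekday for Feb 22 and Apr 22:
  2100: Mon/Thu  2101: Tue/Fri  2102: Wed/Sat  2103: Thu/Sun  2104: Fri/Tue  2105: Sun/Wed  2106: Mon/Thu  2107: Tue/Fri  2108: Wed/Sun  2109: Fri/Mon  2110: Sat/Tue  2111: Sun/Wed  2112: Mon/Fri  2113: Wed/Sat  …(26 more)…  2140: Mon/Fri  2141: Wed/Sat  2142: Thu/Sun  2143: Fri/Mon  2144: Sat/Wed  2145: Mon/Thu  2146: Tue/Fri  2147: Wed/Sat  2148: Thu/Mon  2149: Sat/Tue  2150: Sun/Wed  2151: Mon/Thu  2152: Tue/Sat  2153: Thu/Sun
Both conditions hold in: 2128 — 1.

1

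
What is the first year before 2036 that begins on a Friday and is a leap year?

Jan 1 advances by 2 weekdays after a leap year and by 1 after a common year.
2036: Jan 1 is Tuesday (leap).
2035: Monday
2034: Sunday
2033: Saturday
2032: Thursday (leap)
2031: Wednesday
2030: Tuesday
2029: Monday
2028: Saturday (leap)
2027: Friday
2026: Thursday
2025: Wednesday
2024: Monday (leap)
2023: Sunday
2022: Saturday
2021: Friday
2020: Wednesday (leap)
2019: Tuesday
2018: Monday
2017: Sunday
2016: Friday (leap)
2016 begins on a Friday and is a leap year.

2016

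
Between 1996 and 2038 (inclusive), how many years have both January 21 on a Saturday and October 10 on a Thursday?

Check each year's weekday for January 21 and October 10:
  1996: Sun/Thu  1997: Tue/Fri  1998: Wed/Sat  1999: Thu/Sun  2000: Fri/Tue  2001: Sun/Wed  2002: Mon/Thu  2003: Tue/Fri  2004: Wed/Sun  2005: Fri/Mon  2006: Sat/Tue  2007: Sun/Wed  2008: Mon/Fri  2009: Wed/Sat  …(15 more)…  2025: Tue/Fri  2026: Wed/Sat  2027: Thu/Sun  2028: Fri/Tue  2029: Sun/Wed  2030: Mon/Thu  2031: Tue/Fri  2032: Wed/Sun  2033: Fri/Mon  2034: Sat/Tue  2035: Sun/Wed  2036: Mon/Fri  2037: Wed/Sat  2038: Thu/Sun
Both conditions hold in: no year — 0.

0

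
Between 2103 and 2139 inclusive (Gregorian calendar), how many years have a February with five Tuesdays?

February has 28 days (29 in leap years); it has five Tuesdays when Tuesday falls among the first (month-length − 28) days — i.e. when February 1 is Tuesday in a leap year (never in a common year).
February 1 by year: 2103:Thu 2104:Fri 2105:Sun 2106:Mon 2107:Tue 2108:Wed 2109:Fri 2110:Sat 2111:Sun 2112:Mon 2113:Wed 2114:Thu 2115:Fri 2116:Sat 2117:Mon …(7 more)… 2125:Thu 2126:Fri 2127:Sat 2128:Sun 2129:Tue 2130:Wed 2131:Thu 2132:Fri 2133:Sun 2134:Mon 2135:Tue 2136:Wed 2137:Fri 2138:Sat 2139:Sun
Years with five Tuesdays: 2124 → 1.

1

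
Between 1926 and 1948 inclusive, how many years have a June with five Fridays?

June has 30 days; it has five Fridays when Friday falls among the first (month-length − 28) days — i.e. when June 1 is one of Friday/Thursday.
June 1 by year: 1926:Tue 1927:Wed 1928:Fri✓ 1929:Sat 1930:Sun 1931:Mon 1932:Wed 1933:Thu✓ 1934:Fri✓ 1935:Sat 1936:Mon 1937:Tue 1938:Wed 1939:Thu✓ 1940:Sat 1941:Sun 1942:Mon 1943:Tue 1944:Thu✓ 1945:Fri✓ 1946:Sat 1947:Sun 1948:Tue
Years with five Fridays: 1928, 1933, 1934, 1939, 1944, 1945 → 6.

6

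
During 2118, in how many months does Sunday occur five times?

4

A month of length L has five Sundays iff its first Sunday is on day ≤ L−28 (so day 1–3 in a 31-day month, 1–2 in a 30-day month, day 1 in a leap February).
Checking each month of 2118: Jan starts Sat (31d) ✓; Feb starts Tue (28d); Mar starts Tue (31d); Apr starts Fri (30d); May starts Sun (31d) ✓; Jun starts Wed (30d); Jul starts Fri (31d) ✓; Aug starts Mon (31d); Sep starts Thu (30d); Oct starts Sat (31d) ✓; Nov starts Tue (30d); Dec starts Thu (31d).
Five-Sunday months: January, May, July, October → 4.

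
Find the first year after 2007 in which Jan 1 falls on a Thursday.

Jan 1 advances by 2 weekdays after a leap year and by 1 after a common year.
2007: Jan 1 is Monday.
2008: Tuesday (leap)
2009: Thursday
2009 begins on a Thursday

2009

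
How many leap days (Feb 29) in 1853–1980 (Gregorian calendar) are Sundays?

Leap years in 1853–1980: 31 of them.
Feb 29 weekday advances by 5 (mod 7) from one leap year to the next four years later (or differs when a century non-leap intervenes).
Leap-day weekdays: 1856:Fri 1860:Wed 1864:Mon 1868:Sat 1872:Thu 1876:Tue 1880:Sun✓ 1884:Fri 1888:Wed 1892:Mon 1896:Sat 1904:Mon 1908:Sat …(5 more)… 1932:Mon 1936:Sat 1940:Thu 1944:Tue 1948:Sun✓ 1952:Fri 1956:Wed 1960:Mon 1964:Sat 1968:Thu 1972:Tue 1976:Sun✓ 1980:Fri
Sunday: 1880, 1920, 1948, 1976 → 4.

4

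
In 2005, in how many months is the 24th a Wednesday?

Check the 24th of each month of 2005: Jan 24: Mon, Feb 24: Thu, Mar 24: Thu, Apr 24: Sun, May 24: Tue, Jun 24: Fri, Jul 24: Sun, Aug 24: Wed, Sep 24: Sat, Oct 24: Mon, Nov 24: Thu, Dec 24: Sat.
Wednesday occurs in August — 1 month.

1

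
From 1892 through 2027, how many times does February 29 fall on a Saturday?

Leap years in 1892–2027: 33 of them.
Feb 29 weekday advances by 5 (mod 7) from one leap year to the next four years later (or differs when a century non-leap intervenes).
Leap-day weekdays: 1892:Mon 1896:Sat✓ 1904:Mon 1908:Sat✓ 1912:Thu 1916:Tue 1920:Sun 1924:Fri 1928:Wed 1932:Mon 1936:Sat✓ 1940:Thu 1944:Tue …(7 more)… 1976:Sun 1980:Fri 1984:Wed 1988:Mon 1992:Sat✓ 1996:Thu 2000:Tue 2004:Sun 2008:Fri 2012:Wed 2016:Mon 2020:Sat✓ 2024:Thu
Saturday: 1896, 1908, 1936, 1964, 1992, 2020 → 6.

6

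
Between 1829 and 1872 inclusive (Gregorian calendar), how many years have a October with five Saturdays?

20

October has 31 days; it has five Saturdays when Saturday falls among the first (month-length − 28) days — i.e. when October 1 is one of Saturday/Friday/Thursday.
October 1 by year: 1829:Thu✓ 1830:Fri✓ 1831:Sat✓ 1832:Mon 1833:Tue 1834:Wed 1835:Thu✓ 1836:Sat✓ 1837:Sun 1838:Mon 1839:Tue 1840:Thu✓ 1841:Fri✓ 1842:Sat✓ 1843:Sun …(14 more)… 1858:Fri✓ 1859:Sat✓ 1860:Mon 1861:Tue 1862:Wed 1863:Thu✓ 1864:Sat✓ 1865:Sun 1866:Mon 1867:Tue 1868:Thu✓ 1869:Fri✓ 1870:Sat✓ 1871:Sun 1872:Tue
Years with five Saturdays: 1829, 1830, 1831, 1835, 1836, 1840, 1841, 1842, 1846, 1847, 1852, 1853, 1857, 1858, 1859, 1863, 1864, 1868, 1869, 1870 → 20.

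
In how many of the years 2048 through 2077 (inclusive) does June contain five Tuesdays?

10

June has 30 days; it has five Tuesdays when Tuesday falls among the first (month-length − 28) days — i.e. when June 1 is one of Tuesday/Monday.
June 1 by year: 2048:Mon✓ 2049:Tue✓ 2050:Wed 2051:Thu 2052:Sat 2053:Sun 2054:Mon✓ 2055:Tue✓ 2056:Thu 2057:Fri 2058:Sat 2059:Sun 2060:Tue✓ 2061:Wed 2062:Thu 2063:Fri 2064:Sun 2065:Mon✓ 2066:Tue✓ 2067:Wed 2068:Fri 2069:Sat 2070:Sun 2071:Mon✓ 2072:Wed 2073:Thu 2074:Fri 2075:Sat 2076:Mon✓ 2077:Tue✓
Years with five Tuesdays: 2048, 2049, 2054, 2055, 2060, 2065, 2066, 2071, 2076, 2077 → 10.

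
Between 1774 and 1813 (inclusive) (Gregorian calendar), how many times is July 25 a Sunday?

5

Track July 25's weekday year by year (advancing +1, or +2 across a Feb 29):
  1774: Mon  1775: Tue (+1)  1776: Thu (+2)  1777: Fri (+1)  1778: Sat (+1)
  1779: Sun (+1) ✓  1780: Tue (+2)  1781: Wed (+1)  1782: Thu (+1)  1783: Fri (+1)
  1784: Sun (+2) ✓  1785: Mon (+1)  1786: Tue (+1)  1787: Wed (+1)  … (12 more years) …
  1800: Fri (+1)  1801: Sat (+1)  1802: Sun (+1) ✓  1803: Mon (+1)  1804: Wed (+2)
  1805: Thu (+1)  1806: Fri (+1)  1807: Sat (+1)  1808: Mon (+2)  1809: Tue (+1)
  1810: Wed (+1)  1811: Thu (+1)  1812: Sat (+2)  1813: Sun (+1) ✓
Sunday years: 1779, 1784, 1790, 1802, 1813 — 5 in total.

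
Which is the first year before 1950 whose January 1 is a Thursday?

Jan 1 advances by 2 weekdays after a leap year and by 1 after a common year.
1950: Jan 1 is Sunday.
1949: Saturday
1948: Thursday (leap)
1948 begins on a Thursday

1948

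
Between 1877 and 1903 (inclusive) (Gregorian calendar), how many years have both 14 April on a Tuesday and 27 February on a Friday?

Check each year's weekday for 14 April and 27 February:
  1877: Sat/Tue  1878: Sun/Wed  1879: Mon/Thu  1880: Wed/Fri  1881: Thu/Sun  1882: Fri/Mon  1883: Sat/Tue  1884: Mon/Wed  1885: Tue/Fri ✓  1886: Wed/Sat  1887: Thu/Sun  1888: Sat/Mon  1889: Sun/Wed  1890: Mon/Thu  1891: Tue/Fri ✓  1892: Thu/Sat  1893: Fri/Mon  1894: Sat/Tue  1895: Sun/Wed  1896: Tue/Thu  1897: Wed/Sat  1898: Thu/Sun  1899: Fri/Mon  1900: Sat/Tue  1901: Sun/Wed  1902: Mon/Thu  1903: Tue/Fri ✓
Both conditions hold in: 1885, 1891, 1903 — 3.

3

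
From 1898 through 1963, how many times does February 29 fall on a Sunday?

Leap years in 1898–1963: 15 of them.
Feb 29 weekday advances by 5 (mod 7) from one leap year to the next four years later (or differs when a century non-leap intervenes).
Leap-day weekdays: 1904:Mon 1908:Sat 1912:Thu 1916:Tue 1920:Sun✓ 1924:Fri 1928:Wed 1932:Mon 1936:Sat 1940:Thu 1944:Tue 1948:Sun✓ 1952:Fri 1956:Wed 1960:Mon
Sunday: 1920, 1948 → 2.

2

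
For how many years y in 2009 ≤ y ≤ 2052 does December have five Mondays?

December has 31 days; it has five Mondays when Monday falls among the first (month-length − 28) days — i.e. when December 1 is one of Monday/Sunday/Saturday.
December 1 by year: 2009:Tue 2010:Wed 2011:Thu 2012:Sat✓ 2013:Sun✓ 2014:Mon✓ 2015:Tue 2016:Thu 2017:Fri 2018:Sat✓ 2019:Sun✓ 2020:Tue 2021:Wed 2022:Thu 2023:Fri …(14 more)… 2038:Wed 2039:Thu 2040:Sat✓ 2041:Sun✓ 2042:Mon✓ 2043:Tue 2044:Thu 2045:Fri 2046:Sat✓ 2047:Sun✓ 2048:Tue 2049:Wed 2050:Thu 2051:Fri 2052:Sun✓
Years with five Mondays: 2012, 2013, 2014, 2018, 2019, 2024, 2025, 2029, 2030, 2031, 2035, 2036, 2040, 2041, 2042, 2046, 2047, 2052 → 18.

18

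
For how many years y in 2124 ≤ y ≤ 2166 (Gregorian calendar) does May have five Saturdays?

May has 31 days; it has five Saturdays when Saturday falls among the first (month-length − 28) days — i.e. when May 1 is one of Saturday/Friday/Thursday.
May 1 by year: 2124:Mon 2125:Tue 2126:Wed 2127:Thu✓ 2128:Sat✓ 2129:Sun 2130:Mon 2131:Tue 2132:Thu✓ 2133:Fri✓ 2134:Sat✓ 2135:Sun 2136:Tue 2137:Wed 2138:Thu✓ …(13 more)… 2152:Mon 2153:Tue 2154:Wed 2155:Thu✓ 2156:Sat✓ 2157:Sun 2158:Mon 2159:Tue 2160:Thu✓ 2161:Fri✓ 2162:Sat✓ 2163:Sun 2164:Tue 2165:Wed 2166:Thu✓
Years with five Saturdays: 2127, 2128, 2132, 2133, 2134, 2138, 2139, 2144, 2145, 2149, 2150, 2151, 2155, 2156, 2160, 2161, 2162, 2166 → 18.

18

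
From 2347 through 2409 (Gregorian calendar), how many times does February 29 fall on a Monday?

2

Leap years in 2347–2409: 16 of them.
Feb 29 weekday advances by 5 (mod 7) from one leap year to the next four years later (or differs when a century non-leap intervenes).
Leap-day weekdays: 2348:Sun 2352:Fri 2356:Wed 2360:Mon✓ 2364:Sat 2368:Thu 2372:Tue 2376:Sun 2380:Fri 2384:Wed 2388:Mon✓ 2392:Sat 2396:Thu 2400:Tue 2404:Sun 2408:Fri
Monday: 2360, 2388 → 2.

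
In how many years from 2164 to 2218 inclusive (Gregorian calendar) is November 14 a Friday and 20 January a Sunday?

1

Check each year's weekday for November 14 and 20 January:
  2164: Wed/Fri  2165: Thu/Sun  2166: Fri/Mon  2167: Sat/Tue  2168: Mon/Wed  2169: Tue/Fri  2170: Wed/Sat  2171: Thu/Sun  2172: Sat/Mon  2173: Sun/Wed  2174: Mon/Thu  2175: Tue/Fri  2176: Thu/Sat  2177: Fri/Mon  …(27 more)…  2205: Thu/Sun  2206: Fri/Mon  2207: Sat/Tue  2208: Mon/Wed  2209: Tue/Fri  2210: Wed/Sat  2211: Thu/Sun  2212: Sat/Mon  2213: Sun/Wed  2214: Mon/Thu  2215: Tue/Fri  2216: Thu/Sat  2217: Fri/Mon  2218: Sat/Tue
Both conditions hold in: 2188 — 1.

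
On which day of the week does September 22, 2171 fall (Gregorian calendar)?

January 1, 2171 is a Tuesday.
September 22 is day 265 of the year, i.e. 264 days after Jan 1.
264 mod 7 = 5, so advance 5 weekdays from Tuesday: Sunday.

Sunday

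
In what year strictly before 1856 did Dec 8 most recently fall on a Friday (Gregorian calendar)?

From one year to the next, a fixed date's weekday advances by 1, or by 2 when a Feb 29 lies between the two dates.
1856: December 8 is Monday.
1855: Saturday (−2)
1854: Friday (−1)
Dec 8 falls on a Friday in 1854.

1854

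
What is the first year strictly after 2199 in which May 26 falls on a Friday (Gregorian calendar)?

2209

From one year to the next, a fixed date's weekday advances by 1, or by 2 when a Feb 29 lies between the two dates.
2199: May 26 is Sunday.
2200: Monday (+1)
2201: Tuesday (+1)
2202: Wednesday (+1)
2203: Thursday (+1)
2204: Saturday (+2)
2205: Sunday (+1)
2206: Monday (+1)
2207: Tuesday (+1)
2208: Thursday (+2)
2209: Friday (+1)
May 26 falls on a Friday in 2209.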